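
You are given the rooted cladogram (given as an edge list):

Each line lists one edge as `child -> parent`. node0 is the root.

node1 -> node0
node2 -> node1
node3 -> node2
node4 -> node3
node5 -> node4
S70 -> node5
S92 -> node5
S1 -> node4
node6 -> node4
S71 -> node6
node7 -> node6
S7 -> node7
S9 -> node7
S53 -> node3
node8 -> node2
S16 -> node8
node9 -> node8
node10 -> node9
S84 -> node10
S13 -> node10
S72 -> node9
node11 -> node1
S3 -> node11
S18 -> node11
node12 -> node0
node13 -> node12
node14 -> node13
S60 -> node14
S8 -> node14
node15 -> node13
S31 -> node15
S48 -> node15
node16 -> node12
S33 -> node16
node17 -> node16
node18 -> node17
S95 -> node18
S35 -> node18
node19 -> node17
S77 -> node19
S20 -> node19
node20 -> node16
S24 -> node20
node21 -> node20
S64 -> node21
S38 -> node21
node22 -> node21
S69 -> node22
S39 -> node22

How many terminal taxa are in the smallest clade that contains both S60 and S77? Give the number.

14

The MRCA of S60 and S77 is the node subtending (((S60,S8),(S31,S48)),(S33,((S95,S35),(S77,S20)),(S24,(S64,S38,(S69,S39))))).
That clade contains 14 terminal taxa: S20, S24, S31, S33, S35, S38, S39, S48, S60, S64, S69, S77, S8, S95.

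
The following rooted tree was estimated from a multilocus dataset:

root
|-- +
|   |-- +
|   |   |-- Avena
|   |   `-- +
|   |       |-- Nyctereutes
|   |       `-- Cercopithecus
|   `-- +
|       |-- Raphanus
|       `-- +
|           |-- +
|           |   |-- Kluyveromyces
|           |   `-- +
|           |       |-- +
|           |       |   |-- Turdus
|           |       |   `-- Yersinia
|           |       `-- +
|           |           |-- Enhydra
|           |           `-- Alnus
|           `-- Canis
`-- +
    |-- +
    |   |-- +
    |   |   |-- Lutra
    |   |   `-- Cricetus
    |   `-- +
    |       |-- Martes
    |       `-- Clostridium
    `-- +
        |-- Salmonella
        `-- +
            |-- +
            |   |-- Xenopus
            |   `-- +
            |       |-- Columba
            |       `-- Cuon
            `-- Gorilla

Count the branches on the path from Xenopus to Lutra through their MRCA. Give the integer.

The MRCA of Xenopus and Lutra is the node subtending (((Lutra,Cricetus),(Martes,Clostridium)),(Salmonella,((Xenopus,(Columba,Cuon)),Gorilla))).
From Xenopus up to that node: 4 branches. From Lutra up to the same node: 3 branches. Total: 4 + 3 = 7.

7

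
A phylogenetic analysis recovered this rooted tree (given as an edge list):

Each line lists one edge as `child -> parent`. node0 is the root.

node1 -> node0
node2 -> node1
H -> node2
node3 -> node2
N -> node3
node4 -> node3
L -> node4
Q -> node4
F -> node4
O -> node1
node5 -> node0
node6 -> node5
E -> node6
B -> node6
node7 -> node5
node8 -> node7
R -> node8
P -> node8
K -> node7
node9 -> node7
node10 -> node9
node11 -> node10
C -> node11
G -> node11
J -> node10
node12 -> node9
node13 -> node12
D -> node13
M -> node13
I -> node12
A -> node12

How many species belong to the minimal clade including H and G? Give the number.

18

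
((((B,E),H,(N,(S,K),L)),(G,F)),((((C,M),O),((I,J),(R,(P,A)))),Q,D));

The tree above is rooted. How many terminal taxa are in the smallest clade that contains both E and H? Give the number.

The MRCA of E and H is the node subtending ((B,E),H,(N,(S,K),L)).
That clade contains 7 terminal taxa: B, E, H, K, L, N, S.

7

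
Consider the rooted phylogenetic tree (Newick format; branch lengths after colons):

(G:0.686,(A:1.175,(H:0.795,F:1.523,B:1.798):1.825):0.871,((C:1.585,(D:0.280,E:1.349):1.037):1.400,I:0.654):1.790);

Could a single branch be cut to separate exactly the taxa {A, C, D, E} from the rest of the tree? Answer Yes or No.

No

The MRCA of the listed taxa is the root, so the smallest clade containing them is the whole tree.
That clade also contains B, F, G, H, I, which are not in the proposed group, so the group is not monophyletic.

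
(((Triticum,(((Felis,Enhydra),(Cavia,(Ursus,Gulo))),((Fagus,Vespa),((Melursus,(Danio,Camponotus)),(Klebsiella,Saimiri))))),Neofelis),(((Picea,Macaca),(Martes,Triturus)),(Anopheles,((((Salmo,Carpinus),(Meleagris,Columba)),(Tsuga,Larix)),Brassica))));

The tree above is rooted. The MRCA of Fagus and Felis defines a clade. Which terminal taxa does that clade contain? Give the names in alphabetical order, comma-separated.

Tracing Fagus: it sits inside (Fagus,Vespa).
Tracing Felis: it sits inside (Felis,Enhydra).
The smallest clade enclosing both is (((Felis,Enhydra),(Cavia,(Ursus,Gulo))),((Fagus,Vespa),((Melursus,(Danio,Camponotus)),(Klebsiella,Saimiri)))); the answer is its 12 terminal taxa in alphabetical order.

Camponotus, Cavia, Danio, Enhydra, Fagus, Felis, Gulo, Klebsiella, Melursus, Saimiri, Ursus, Vespa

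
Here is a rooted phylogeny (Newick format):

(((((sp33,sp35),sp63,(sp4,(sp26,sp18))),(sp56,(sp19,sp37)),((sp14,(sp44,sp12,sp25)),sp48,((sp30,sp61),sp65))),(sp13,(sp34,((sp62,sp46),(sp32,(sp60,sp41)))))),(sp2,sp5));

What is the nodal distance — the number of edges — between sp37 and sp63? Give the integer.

The MRCA of sp37 and sp63 is the node subtending (((sp33,sp35),sp63,(sp4,(sp26,sp18))),(sp56,(sp19,sp37)),((sp14,(sp44,sp12,sp25)),sp48,((sp30,sp61),sp65))).
From sp37 up to that node: 3 branches. From sp63 up to the same node: 2 branches. Total: 3 + 2 = 5.

5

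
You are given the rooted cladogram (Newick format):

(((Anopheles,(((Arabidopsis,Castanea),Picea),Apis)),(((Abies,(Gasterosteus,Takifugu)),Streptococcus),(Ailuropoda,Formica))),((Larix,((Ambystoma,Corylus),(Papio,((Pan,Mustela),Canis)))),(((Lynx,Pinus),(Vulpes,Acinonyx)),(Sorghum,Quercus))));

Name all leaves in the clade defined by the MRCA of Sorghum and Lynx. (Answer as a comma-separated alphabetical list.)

Acinonyx, Lynx, Pinus, Quercus, Sorghum, Vulpes

Tracing Sorghum: it sits inside (Sorghum,Quercus).
Tracing Lynx: it sits inside (Lynx,Pinus).
The smallest clade enclosing both is (((Lynx,Pinus),(Vulpes,Acinonyx)),(Sorghum,Quercus)); the answer is its 6 terminal taxa in alphabetical order.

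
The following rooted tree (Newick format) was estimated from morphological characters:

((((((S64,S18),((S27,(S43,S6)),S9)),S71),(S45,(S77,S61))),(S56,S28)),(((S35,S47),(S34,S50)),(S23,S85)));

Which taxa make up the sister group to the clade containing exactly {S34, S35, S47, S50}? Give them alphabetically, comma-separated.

The clade containing exactly {S34, S35, S47, S50} attaches to the tree at the node subtending (((S35,S47),(S34,S50)),(S23,S85)).
The other lineage descending from that same node — the sister group — is (S23,S85); its 2 tips in alphabetical order are the answer.

S23, S85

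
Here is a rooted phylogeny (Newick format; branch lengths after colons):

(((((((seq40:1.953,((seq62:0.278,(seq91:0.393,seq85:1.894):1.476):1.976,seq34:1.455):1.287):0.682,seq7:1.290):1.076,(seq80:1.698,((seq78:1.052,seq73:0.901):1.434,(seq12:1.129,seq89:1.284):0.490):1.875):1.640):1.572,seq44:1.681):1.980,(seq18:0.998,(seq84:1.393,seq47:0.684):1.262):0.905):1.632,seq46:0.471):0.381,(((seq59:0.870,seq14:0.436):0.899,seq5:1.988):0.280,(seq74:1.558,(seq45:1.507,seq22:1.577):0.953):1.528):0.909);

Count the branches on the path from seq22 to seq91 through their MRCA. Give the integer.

The MRCA of seq22 and seq91 is the root of the tree.
From seq22 up to that node: 4 branches. From seq91 up to the same node: 10 branches. Total: 4 + 10 = 14.

14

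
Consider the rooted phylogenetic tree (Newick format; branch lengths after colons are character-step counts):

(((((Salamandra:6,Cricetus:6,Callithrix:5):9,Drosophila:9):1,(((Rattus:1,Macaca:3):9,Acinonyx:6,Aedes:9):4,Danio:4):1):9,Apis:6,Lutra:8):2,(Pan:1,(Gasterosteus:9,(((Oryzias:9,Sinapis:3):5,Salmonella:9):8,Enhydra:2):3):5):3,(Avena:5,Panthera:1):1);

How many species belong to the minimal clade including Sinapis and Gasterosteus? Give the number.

5

The MRCA of Sinapis and Gasterosteus is the node subtending (Gasterosteus,(((Oryzias,Sinapis),Salmonella),Enhydra)).
That clade contains 5 terminal taxa: Enhydra, Gasterosteus, Oryzias, Salmonella, Sinapis.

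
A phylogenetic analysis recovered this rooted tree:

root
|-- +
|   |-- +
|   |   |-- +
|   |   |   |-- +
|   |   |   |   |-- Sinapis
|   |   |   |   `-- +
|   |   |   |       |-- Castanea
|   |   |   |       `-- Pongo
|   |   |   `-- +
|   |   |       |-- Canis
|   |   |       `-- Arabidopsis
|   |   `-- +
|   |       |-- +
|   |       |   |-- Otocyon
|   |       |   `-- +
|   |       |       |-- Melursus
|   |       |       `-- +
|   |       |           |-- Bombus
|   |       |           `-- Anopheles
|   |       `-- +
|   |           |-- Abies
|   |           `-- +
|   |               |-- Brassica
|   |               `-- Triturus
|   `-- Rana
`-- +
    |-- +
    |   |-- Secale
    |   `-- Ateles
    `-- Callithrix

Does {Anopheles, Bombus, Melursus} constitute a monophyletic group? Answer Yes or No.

Yes

The most recent common ancestor of these taxa subtends (Melursus,(Bombus,Anopheles)).
That clade has exactly 3 tips — every listed taxon and nothing else — so the group is monophyletic.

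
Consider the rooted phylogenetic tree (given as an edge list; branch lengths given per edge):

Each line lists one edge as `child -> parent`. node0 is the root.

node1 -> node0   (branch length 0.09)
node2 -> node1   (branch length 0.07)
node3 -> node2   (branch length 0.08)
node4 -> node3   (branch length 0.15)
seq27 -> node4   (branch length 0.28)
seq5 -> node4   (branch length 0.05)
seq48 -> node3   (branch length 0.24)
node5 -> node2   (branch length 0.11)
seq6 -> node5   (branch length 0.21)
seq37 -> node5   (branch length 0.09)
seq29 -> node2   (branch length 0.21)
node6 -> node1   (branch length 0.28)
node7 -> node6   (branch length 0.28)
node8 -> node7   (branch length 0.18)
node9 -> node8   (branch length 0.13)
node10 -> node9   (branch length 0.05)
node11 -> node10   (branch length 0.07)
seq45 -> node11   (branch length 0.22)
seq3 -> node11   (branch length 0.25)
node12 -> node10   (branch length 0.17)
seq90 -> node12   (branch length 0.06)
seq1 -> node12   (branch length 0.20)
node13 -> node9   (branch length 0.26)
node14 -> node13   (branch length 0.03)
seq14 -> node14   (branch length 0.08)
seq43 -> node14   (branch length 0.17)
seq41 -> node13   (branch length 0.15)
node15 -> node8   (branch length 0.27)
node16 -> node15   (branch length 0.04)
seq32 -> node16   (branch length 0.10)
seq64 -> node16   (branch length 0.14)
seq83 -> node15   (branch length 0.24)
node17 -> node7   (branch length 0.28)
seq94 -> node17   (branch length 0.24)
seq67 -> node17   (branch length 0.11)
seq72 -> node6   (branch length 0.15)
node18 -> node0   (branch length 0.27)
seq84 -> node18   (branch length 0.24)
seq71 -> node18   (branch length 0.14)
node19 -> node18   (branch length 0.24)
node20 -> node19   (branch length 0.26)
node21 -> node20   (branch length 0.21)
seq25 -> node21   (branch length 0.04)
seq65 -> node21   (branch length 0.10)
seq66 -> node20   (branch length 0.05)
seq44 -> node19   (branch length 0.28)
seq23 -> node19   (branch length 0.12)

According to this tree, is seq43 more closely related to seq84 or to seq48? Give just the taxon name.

The MRCA of seq43 and seq48 subtends ((((seq27,seq5),seq48),(seq6,seq37),seq29),((((((seq45,seq3),(seq90,seq1)),((seq14,seq43),seq41)),((seq32,seq64),seq83)),(seq94,seq67)),seq72)) (19 taxa).
The MRCA of seq43 and seq84 is the root, subtending the entire tree (26 taxa).
The first is nested inside the second, so seq43 shares a more recent common ancestor with seq48.

seq48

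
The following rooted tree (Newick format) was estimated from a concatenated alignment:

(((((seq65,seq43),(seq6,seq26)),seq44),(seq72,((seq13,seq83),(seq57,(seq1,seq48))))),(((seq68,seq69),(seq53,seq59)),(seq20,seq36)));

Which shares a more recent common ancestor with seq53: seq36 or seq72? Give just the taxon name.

seq36

The MRCA of seq53 and seq36 subtends (((seq68,seq69),(seq53,seq59)),(seq20,seq36)) (6 taxa).
The MRCA of seq53 and seq72 is the root, subtending the entire tree (17 taxa).
The first is nested inside the second, so seq53 shares a more recent common ancestor with seq36.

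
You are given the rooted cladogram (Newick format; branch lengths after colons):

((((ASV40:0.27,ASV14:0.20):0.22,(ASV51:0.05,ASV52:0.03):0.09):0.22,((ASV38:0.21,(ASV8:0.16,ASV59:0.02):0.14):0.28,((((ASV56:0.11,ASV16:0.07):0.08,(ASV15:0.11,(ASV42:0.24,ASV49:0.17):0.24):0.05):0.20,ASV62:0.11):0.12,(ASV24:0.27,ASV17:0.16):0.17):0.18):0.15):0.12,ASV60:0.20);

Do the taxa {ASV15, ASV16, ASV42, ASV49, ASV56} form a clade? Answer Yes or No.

The most recent common ancestor of these taxa subtends ((ASV56,ASV16),(ASV15,(ASV42,ASV49))).
That clade has exactly 5 tips — every listed taxon and nothing else — so the group is monophyletic.

Yes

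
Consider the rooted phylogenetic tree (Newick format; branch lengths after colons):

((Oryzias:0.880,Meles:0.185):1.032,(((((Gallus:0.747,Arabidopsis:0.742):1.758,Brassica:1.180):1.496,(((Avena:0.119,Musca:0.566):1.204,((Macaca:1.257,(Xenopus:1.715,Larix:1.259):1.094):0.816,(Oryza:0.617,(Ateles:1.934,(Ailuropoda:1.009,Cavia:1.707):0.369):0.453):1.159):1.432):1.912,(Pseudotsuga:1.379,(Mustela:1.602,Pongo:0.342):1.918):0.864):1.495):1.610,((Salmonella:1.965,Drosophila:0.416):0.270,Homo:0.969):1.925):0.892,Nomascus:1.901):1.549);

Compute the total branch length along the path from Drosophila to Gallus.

The path runs Drosophila → … → MRCA → … → Gallus; the MRCA is the node subtending ((((Gallus,Arabidopsis),Brassica),(((Avena,Musca),((Macaca,(Xenopus,Larix)),(Oryza,(Ateles,(Ailuropoda,Cavia))))),(Pseudotsuga,(Mustela,Pongo)))),((Salmonella,Drosophila),Homo)).
Branch lengths along that path: 0.416 + 0.270 + 1.925 + 1.610 + 1.496 + 1.758 + 0.747 = 8.222.

8.222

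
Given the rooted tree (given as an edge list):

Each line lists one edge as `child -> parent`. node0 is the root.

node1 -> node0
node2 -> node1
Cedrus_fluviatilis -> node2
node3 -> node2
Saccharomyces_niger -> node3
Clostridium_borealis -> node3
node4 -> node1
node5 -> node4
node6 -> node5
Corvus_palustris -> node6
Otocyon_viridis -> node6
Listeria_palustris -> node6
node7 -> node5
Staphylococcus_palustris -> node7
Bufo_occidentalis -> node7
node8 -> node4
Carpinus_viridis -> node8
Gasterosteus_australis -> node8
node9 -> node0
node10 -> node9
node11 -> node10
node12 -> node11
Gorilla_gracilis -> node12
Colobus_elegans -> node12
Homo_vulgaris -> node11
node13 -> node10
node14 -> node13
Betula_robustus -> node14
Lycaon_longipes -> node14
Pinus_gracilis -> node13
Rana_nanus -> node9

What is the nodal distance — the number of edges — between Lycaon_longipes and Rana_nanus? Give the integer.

5

The MRCA of Lycaon_longipes and Rana_nanus is the node subtending ((((Gorilla_gracilis,Colobus_elegans),Homo_vulgaris),((Betula_robustus,Lycaon_longipes),Pinus_gracilis)),Rana_nanus).
From Lycaon_longipes up to that node: 4 branches. From Rana_nanus up to the same node: 1 branch. Total: 4 + 1 = 5.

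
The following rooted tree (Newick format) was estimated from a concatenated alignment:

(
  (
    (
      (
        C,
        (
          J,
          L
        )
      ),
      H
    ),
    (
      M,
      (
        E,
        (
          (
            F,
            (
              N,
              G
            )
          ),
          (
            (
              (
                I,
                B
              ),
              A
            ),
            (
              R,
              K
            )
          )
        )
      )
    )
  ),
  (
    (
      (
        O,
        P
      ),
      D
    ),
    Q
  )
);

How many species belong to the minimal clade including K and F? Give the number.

8

The MRCA of K and F is the node subtending ((F,(N,G)),(((I,B),A),(R,K))).
That clade contains 8 terminal taxa: A, B, F, G, I, K, N, R.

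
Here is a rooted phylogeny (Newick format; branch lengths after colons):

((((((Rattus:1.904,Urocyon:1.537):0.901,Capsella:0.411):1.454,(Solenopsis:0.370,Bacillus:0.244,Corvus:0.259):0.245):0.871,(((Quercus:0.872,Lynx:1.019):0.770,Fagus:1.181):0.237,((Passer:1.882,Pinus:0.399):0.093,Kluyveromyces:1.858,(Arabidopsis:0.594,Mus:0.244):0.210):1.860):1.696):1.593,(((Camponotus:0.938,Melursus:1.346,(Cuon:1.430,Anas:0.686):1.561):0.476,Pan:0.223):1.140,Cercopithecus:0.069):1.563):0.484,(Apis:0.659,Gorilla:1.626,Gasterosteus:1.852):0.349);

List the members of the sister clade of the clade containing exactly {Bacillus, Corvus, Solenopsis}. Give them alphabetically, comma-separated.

The clade containing exactly {Bacillus, Corvus, Solenopsis} attaches to the tree at the node subtending (((Rattus,Urocyon),Capsella),(Solenopsis,Bacillus,Corvus)).
The other lineage descending from that same node — the sister group — is ((Rattus,Urocyon),Capsella); its 3 tips in alphabetical order are the answer.

Capsella, Rattus, Urocyon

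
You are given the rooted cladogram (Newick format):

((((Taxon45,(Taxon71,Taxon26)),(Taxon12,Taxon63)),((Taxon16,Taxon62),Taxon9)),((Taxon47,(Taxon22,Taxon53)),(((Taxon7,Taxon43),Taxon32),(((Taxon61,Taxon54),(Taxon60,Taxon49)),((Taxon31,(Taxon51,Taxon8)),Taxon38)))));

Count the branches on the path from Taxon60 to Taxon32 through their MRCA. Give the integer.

6

The MRCA of Taxon60 and Taxon32 is the node subtending (((Taxon7,Taxon43),Taxon32),(((Taxon61,Taxon54),(Taxon60,Taxon49)),((Taxon31,(Taxon51,Taxon8)),Taxon38))).
From Taxon60 up to that node: 4 branches. From Taxon32 up to the same node: 2 branches. Total: 4 + 2 = 6.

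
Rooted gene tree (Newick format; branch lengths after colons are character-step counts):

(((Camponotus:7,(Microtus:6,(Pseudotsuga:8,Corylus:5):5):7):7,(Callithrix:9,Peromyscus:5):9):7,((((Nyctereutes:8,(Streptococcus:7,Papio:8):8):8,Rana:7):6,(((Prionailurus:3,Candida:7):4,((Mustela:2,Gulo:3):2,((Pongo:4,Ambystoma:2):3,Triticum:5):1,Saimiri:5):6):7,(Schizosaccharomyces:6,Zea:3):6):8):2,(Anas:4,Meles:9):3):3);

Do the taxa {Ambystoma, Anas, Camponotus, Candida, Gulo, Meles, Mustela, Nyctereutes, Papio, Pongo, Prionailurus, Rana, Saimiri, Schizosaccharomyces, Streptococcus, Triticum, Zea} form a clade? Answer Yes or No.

No

The MRCA of the listed taxa is the root, so the smallest clade containing them is the whole tree.
That clade also contains Callithrix, Corylus, Microtus, Peromyscus, Pseudotsuga, which are not in the proposed group, so the group is not monophyletic.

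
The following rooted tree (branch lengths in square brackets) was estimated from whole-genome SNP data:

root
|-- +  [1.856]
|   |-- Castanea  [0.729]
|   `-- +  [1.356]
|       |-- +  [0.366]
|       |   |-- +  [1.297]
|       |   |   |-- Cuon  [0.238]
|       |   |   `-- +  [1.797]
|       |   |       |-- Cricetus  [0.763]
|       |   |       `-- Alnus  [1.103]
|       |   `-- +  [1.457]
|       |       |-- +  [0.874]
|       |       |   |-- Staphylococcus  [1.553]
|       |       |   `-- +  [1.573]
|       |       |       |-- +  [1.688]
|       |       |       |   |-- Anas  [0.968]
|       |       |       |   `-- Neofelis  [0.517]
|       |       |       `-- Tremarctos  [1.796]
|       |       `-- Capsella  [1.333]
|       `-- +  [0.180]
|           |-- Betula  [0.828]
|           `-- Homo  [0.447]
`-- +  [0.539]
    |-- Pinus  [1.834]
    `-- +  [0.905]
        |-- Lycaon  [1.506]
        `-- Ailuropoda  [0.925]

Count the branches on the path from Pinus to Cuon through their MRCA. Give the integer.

7

The MRCA of Pinus and Cuon is the root of the tree.
From Pinus up to that node: 2 branches. From Cuon up to the same node: 5 branches. Total: 2 + 5 = 7.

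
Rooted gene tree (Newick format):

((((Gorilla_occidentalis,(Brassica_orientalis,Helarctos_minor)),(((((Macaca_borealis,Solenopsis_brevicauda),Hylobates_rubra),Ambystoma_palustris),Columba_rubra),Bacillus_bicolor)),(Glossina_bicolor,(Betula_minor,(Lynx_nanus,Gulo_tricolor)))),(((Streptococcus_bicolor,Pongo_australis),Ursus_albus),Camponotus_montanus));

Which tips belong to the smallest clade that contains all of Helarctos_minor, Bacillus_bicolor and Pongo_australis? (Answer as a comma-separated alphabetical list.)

Tracing Helarctos_minor: it sits inside (Brassica_orientalis,Helarctos_minor).
Tracing Bacillus_bicolor: it sits inside (((((Macaca_borealis,Solenopsis_brevicauda),Hylobates_rubra),Ambystoma_palustris),Columba_rubra),Bacillus_bicolor).
Tracing Pongo_australis: it sits inside (Streptococcus_bicolor,Pongo_australis).
The smallest clade enclosing all 3 is the whole tree (their MRCA is the root), so the answer is all 17 tips in alphabetical order.

Ambystoma_palustris, Bacillus_bicolor, Betula_minor, Brassica_orientalis, Camponotus_montanus, Columba_rubra, Glossina_bicolor, Gorilla_occidentalis, Gulo_tricolor, Helarctos_minor, Hylobates_rubra, Lynx_nanus, Macaca_borealis, Pongo_australis, Solenopsis_brevicauda, Streptococcus_bicolor, Ursus_albus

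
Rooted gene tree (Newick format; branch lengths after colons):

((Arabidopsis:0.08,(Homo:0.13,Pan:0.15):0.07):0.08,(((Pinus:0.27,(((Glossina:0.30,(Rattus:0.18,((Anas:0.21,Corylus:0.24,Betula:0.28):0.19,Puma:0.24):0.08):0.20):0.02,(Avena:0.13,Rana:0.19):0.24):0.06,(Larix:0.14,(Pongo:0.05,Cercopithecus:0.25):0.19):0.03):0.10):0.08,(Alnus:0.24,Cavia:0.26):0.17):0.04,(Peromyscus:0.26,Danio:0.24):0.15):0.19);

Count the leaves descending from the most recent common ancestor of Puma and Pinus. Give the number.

12

The MRCA of Puma and Pinus is the node subtending (Pinus,(((Glossina,(Rattus,((Anas,Corylus,Betula),Puma))),(Avena,Rana)),(Larix,(Pongo,Cercopithecus)))).
That clade contains 12 terminal taxa: Anas, Avena, Betula, Cercopithecus, Corylus, Glossina, Larix, Pinus, Pongo, Puma, Rana, Rattus.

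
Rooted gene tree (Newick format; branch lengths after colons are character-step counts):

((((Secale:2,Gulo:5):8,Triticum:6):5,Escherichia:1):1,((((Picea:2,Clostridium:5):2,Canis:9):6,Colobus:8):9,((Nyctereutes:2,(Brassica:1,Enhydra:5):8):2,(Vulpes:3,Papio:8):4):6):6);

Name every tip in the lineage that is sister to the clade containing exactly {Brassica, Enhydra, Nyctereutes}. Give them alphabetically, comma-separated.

The clade containing exactly {Brassica, Enhydra, Nyctereutes} attaches to the tree at the node subtending ((Nyctereutes,(Brassica,Enhydra)),(Vulpes,Papio)).
The other lineage descending from that same node — the sister group — is (Vulpes,Papio); its 2 tips in alphabetical order are the answer.

Papio, Vulpes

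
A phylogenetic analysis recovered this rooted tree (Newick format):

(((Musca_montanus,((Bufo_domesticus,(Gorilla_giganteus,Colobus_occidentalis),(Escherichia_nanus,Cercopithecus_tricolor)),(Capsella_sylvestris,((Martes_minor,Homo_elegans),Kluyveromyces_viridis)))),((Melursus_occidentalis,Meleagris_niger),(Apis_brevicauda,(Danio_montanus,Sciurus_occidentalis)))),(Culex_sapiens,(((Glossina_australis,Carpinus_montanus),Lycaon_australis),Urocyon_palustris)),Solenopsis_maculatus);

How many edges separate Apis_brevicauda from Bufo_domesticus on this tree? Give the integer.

The MRCA of Apis_brevicauda and Bufo_domesticus is the node subtending ((Musca_montanus,((Bufo_domesticus,(Gorilla_giganteus,Colobus_occidentalis),(Escherichia_nanus,Cercopithecus_tricolor)),(Capsella_sylvestris,((Martes_minor,Homo_elegans),Kluyveromyces_viridis)))),((Melursus_occidentalis,Meleagris_niger),(Apis_brevicauda,(Danio_montanus,Sciurus_occidentalis)))).
From Apis_brevicauda up to that node: 3 branches. From Bufo_domesticus up to the same node: 4 branches. Total: 3 + 4 = 7.

7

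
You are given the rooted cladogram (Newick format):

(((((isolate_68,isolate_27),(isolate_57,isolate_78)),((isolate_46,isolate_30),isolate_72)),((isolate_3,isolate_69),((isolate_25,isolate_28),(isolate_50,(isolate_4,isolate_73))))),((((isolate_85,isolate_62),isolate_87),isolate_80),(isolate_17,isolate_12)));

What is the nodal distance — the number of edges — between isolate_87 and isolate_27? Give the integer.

The MRCA of isolate_87 and isolate_27 is the root of the tree.
From isolate_87 up to that node: 4 branches. From isolate_27 up to the same node: 5 branches. Total: 4 + 5 = 9.

9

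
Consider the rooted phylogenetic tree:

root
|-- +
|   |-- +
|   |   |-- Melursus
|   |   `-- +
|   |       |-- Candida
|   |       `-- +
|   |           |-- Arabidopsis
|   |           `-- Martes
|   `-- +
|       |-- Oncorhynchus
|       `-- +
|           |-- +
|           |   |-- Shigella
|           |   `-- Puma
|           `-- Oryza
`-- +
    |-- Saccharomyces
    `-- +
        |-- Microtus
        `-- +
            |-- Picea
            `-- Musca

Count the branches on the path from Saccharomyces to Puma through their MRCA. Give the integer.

The MRCA of Saccharomyces and Puma is the root of the tree.
From Saccharomyces up to that node: 2 branches. From Puma up to the same node: 5 branches. Total: 2 + 5 = 7.

7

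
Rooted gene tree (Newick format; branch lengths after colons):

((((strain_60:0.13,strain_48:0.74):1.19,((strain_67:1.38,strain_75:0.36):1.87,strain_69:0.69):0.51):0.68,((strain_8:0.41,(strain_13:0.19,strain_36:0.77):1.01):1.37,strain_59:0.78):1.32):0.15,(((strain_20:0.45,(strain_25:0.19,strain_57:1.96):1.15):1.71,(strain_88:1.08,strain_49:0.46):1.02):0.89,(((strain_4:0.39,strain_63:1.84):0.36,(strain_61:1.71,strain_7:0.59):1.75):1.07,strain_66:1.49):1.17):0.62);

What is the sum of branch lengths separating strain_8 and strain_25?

The path runs strain_8 → … → MRCA → … → strain_25; the MRCA is the root of the tree.
Branch lengths along that path: 0.41 + 1.37 + 1.32 + 0.15 + 0.62 + 0.89 + 1.71 + 1.15 + 0.19 = 7.81.

7.81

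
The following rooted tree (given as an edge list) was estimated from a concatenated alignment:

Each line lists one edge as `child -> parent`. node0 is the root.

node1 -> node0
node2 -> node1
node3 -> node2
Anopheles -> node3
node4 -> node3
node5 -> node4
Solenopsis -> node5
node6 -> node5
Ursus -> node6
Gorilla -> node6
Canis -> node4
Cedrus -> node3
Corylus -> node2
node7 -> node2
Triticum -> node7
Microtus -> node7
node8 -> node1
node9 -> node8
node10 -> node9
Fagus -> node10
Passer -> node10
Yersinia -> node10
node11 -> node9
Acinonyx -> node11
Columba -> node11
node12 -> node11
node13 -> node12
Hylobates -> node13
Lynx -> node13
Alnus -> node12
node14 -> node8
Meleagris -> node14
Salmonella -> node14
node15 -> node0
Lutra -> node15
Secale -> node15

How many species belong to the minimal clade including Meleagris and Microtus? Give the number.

The MRCA of Meleagris and Microtus is the node subtending (((Anopheles,((Solenopsis,(Ursus,Gorilla)),Canis),Cedrus),Corylus,(Triticum,Microtus)),(((Fagus,Passer,Yersinia),(Acinonyx,Columba,((Hylobates,Lynx),Alnus))),(Meleagris,Salmonella))).
That clade contains 19 terminal taxa: Acinonyx, Alnus, Anopheles, Canis, Cedrus, Columba, Corylus, Fagus, Gorilla, Hylobates, Lynx, Meleagris, Microtus, Passer, Salmonella, Solenopsis, Triticum, Ursus, Yersinia.

19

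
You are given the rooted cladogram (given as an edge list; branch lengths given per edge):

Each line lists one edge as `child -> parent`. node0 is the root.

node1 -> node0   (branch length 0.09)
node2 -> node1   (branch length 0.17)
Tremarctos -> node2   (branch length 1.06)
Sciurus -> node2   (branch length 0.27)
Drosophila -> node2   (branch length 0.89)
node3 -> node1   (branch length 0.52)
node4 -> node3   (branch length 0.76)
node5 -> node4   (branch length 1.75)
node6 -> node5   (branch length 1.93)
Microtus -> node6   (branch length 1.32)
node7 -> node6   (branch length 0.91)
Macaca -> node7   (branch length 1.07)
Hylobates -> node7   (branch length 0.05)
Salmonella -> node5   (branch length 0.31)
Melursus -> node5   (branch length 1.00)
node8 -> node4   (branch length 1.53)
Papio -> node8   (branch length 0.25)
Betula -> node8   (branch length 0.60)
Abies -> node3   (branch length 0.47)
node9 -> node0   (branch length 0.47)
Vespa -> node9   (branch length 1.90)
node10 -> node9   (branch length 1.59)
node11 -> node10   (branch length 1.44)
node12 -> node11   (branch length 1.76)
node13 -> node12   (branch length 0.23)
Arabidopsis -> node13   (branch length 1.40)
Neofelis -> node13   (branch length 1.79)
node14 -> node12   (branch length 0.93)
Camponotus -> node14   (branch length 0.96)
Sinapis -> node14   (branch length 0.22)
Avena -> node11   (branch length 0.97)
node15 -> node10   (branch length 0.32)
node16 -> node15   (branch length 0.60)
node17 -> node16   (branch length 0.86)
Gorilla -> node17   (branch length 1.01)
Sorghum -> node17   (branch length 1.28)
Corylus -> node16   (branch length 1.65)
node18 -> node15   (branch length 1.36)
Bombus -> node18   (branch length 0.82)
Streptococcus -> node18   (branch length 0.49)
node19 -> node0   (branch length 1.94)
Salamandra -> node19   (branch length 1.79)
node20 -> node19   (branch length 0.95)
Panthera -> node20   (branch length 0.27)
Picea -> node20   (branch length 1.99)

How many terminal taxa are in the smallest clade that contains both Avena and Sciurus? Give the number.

25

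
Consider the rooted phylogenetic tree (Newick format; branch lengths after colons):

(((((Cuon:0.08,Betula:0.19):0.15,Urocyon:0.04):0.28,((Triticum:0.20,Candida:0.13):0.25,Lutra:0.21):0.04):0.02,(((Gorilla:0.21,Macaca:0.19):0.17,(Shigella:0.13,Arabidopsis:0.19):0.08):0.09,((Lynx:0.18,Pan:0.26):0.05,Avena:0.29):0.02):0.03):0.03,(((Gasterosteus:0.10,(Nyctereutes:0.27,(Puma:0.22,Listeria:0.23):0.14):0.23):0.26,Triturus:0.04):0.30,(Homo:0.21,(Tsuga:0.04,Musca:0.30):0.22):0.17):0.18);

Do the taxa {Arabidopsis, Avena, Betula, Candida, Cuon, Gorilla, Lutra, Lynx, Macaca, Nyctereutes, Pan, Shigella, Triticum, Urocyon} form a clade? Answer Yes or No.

No

The MRCA of the listed taxa is the root, so the smallest clade containing them is the whole tree.
That clade also contains Gasterosteus, Homo, Listeria, Musca, Puma, Triturus, Tsuga, which are not in the proposed group, so the group is not monophyletic.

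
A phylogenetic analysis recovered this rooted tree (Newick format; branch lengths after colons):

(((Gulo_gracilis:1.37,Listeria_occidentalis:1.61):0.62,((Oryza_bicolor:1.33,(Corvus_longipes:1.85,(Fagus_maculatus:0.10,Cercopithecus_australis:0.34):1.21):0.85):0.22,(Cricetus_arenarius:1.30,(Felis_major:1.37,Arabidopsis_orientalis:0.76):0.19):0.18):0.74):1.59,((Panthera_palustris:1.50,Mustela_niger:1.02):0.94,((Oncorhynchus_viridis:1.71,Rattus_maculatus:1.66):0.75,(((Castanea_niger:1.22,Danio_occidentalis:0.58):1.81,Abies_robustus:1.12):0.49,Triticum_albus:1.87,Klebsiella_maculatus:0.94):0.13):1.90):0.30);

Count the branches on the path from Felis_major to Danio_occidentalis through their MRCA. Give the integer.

11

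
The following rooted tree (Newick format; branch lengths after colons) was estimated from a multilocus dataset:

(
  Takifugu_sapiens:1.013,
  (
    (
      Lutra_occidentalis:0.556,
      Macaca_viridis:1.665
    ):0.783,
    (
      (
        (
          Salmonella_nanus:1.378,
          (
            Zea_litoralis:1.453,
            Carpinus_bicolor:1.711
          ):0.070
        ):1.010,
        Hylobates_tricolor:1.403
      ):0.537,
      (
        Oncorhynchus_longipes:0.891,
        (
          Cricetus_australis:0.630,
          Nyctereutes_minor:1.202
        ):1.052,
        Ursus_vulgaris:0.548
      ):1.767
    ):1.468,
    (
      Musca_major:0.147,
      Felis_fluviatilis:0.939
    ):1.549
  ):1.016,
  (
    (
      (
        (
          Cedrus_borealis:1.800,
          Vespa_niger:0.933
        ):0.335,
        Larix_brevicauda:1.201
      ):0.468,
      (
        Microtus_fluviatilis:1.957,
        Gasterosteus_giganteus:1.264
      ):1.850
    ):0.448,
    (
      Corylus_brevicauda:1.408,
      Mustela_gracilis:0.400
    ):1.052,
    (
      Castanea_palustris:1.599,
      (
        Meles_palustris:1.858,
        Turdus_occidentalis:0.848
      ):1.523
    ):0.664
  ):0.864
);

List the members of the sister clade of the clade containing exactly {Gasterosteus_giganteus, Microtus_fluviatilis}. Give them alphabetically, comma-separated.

The clade containing exactly {Gasterosteus_giganteus, Microtus_fluviatilis} attaches to the tree at the node subtending (((Cedrus_borealis,Vespa_niger),Larix_brevicauda),(Microtus_fluviatilis,Gasterosteus_giganteus)).
The other lineage descending from that same node — the sister group — is ((Cedrus_borealis,Vespa_niger),Larix_brevicauda); its 3 tips in alphabetical order are the answer.

Cedrus_borealis, Larix_brevicauda, Vespa_niger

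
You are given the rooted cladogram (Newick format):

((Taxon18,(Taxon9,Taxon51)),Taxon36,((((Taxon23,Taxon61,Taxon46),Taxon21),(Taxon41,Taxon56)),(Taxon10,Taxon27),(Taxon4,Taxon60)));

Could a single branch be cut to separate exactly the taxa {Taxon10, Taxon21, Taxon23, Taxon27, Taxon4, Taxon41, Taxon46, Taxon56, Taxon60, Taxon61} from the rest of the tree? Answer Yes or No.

Yes

The most recent common ancestor of these taxa subtends ((((Taxon23,Taxon61,Taxon46),Taxon21),(Taxon41,Taxon56)),(Taxon10,Taxon27),(Taxon4,Taxon60)).
That clade has exactly 10 tips — every listed taxon and nothing else — so the group is monophyletic.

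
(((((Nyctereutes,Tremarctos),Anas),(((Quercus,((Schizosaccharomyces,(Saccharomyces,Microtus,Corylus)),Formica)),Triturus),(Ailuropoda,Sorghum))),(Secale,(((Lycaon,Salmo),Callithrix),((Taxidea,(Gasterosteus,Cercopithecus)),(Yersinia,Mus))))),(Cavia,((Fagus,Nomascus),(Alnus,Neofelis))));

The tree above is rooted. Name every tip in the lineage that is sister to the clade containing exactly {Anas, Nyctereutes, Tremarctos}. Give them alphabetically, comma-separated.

The clade containing exactly {Anas, Nyctereutes, Tremarctos} attaches to the tree at the node subtending (((Nyctereutes,Tremarctos),Anas),(((Quercus,((Schizosaccharomyces,(Saccharomyces,Microtus,Corylus)),Formica)),Triturus),(Ailuropoda,Sorghum))).
The other lineage descending from that same node — the sister group — is (((Quercus,((Schizosaccharomyces,(Saccharomyces,Microtus,Corylus)),Formica)),Triturus),(Ailuropoda,Sorghum)); its 9 tips in alphabetical order are the answer.

Ailuropoda, Corylus, Formica, Microtus, Quercus, Saccharomyces, Schizosaccharomyces, Sorghum, Triturus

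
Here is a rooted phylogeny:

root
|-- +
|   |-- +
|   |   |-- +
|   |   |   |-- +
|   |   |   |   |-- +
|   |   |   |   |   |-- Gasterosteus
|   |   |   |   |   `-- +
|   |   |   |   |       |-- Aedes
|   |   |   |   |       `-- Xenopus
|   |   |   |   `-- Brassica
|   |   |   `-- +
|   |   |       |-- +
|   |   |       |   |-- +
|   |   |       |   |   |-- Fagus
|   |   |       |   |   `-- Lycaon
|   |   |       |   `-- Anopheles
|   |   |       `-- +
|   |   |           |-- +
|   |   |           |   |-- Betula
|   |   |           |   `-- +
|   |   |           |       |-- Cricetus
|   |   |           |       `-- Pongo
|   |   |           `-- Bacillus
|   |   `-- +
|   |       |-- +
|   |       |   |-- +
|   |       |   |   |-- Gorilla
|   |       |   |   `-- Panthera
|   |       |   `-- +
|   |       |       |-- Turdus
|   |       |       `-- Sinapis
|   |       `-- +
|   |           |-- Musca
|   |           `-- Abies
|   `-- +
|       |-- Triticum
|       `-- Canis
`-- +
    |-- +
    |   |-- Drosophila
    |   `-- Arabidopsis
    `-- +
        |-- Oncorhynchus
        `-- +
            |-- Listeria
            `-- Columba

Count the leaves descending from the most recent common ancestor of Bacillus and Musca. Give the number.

17

The MRCA of Bacillus and Musca is the node subtending ((((Gasterosteus,(Aedes,Xenopus)),Brassica),(((Fagus,Lycaon),Anopheles),((Betula,(Cricetus,Pongo)),Bacillus))),(((Gorilla,Panthera),(Turdus,Sinapis)),(Musca,Abies))).
That clade contains 17 terminal taxa: Abies, Aedes, Anopheles, Bacillus, Betula, Brassica, Cricetus, Fagus, Gasterosteus, Gorilla, Lycaon, Musca, Panthera, Pongo, Sinapis, Turdus, Xenopus.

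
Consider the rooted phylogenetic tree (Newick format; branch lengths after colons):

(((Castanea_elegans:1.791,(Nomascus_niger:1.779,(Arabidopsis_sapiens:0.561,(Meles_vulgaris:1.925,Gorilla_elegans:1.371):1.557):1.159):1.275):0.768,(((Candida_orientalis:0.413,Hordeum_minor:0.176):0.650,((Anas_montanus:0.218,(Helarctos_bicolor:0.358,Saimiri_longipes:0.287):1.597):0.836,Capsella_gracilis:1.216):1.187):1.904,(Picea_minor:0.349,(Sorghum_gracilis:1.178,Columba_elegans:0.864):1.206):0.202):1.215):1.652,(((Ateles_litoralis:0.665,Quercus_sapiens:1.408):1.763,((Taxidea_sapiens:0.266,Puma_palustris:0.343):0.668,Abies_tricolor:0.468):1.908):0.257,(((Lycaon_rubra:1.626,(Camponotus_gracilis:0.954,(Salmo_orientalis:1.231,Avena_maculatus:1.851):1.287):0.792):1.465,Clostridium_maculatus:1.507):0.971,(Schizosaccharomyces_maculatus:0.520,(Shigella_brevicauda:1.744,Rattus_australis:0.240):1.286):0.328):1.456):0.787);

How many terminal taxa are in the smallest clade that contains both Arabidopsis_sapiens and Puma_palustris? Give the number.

The MRCA of Arabidopsis_sapiens and Puma_palustris is the root, so the clade is the entire tree.
That clade contains 27 terminal taxa: Abies_tricolor, Anas_montanus, Arabidopsis_sapiens, Ateles_litoralis, Avena_maculatus, Camponotus_gracilis, Candida_orientalis, Capsella_gracilis, Castanea_elegans, Clostridium_maculatus, Columba_elegans, Gorilla_elegans, Helarctos_bicolor, Hordeum_minor, Lycaon_rubra, Meles_vulgaris, Nomascus_niger, Picea_minor, Puma_palustris, Quercus_sapiens, Rattus_australis, Saimiri_longipes, Salmo_orientalis, Schizosaccharomyces_maculatus, Shigella_brevicauda, Sorghum_gracilis, Taxidea_sapiens.

27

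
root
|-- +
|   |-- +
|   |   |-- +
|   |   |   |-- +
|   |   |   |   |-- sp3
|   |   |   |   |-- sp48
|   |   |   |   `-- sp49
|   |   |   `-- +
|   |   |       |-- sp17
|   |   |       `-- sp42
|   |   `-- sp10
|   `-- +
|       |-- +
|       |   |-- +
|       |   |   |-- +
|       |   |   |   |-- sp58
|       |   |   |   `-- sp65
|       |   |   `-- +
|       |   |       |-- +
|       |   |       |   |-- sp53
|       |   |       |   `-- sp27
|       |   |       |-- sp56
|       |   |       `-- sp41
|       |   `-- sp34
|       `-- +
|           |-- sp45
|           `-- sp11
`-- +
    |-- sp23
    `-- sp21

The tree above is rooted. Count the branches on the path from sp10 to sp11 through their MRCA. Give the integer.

5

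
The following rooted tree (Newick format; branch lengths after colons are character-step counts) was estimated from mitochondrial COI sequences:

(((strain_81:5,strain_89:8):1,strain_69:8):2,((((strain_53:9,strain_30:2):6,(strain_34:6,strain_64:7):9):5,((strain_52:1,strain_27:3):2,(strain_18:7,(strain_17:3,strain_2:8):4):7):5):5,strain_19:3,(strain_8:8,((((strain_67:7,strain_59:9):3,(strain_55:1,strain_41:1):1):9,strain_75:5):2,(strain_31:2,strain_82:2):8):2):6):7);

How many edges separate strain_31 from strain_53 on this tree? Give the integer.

The MRCA of strain_31 and strain_53 is the node subtending ((((strain_53,strain_30),(strain_34,strain_64)),((strain_52,strain_27),(strain_18,(strain_17,strain_2)))),strain_19,(strain_8,((((strain_67,strain_59),(strain_55,strain_41)),strain_75),(strain_31,strain_82)))).
From strain_31 up to that node: 4 branches. From strain_53 up to the same node: 4 branches. Total: 4 + 4 = 8.

8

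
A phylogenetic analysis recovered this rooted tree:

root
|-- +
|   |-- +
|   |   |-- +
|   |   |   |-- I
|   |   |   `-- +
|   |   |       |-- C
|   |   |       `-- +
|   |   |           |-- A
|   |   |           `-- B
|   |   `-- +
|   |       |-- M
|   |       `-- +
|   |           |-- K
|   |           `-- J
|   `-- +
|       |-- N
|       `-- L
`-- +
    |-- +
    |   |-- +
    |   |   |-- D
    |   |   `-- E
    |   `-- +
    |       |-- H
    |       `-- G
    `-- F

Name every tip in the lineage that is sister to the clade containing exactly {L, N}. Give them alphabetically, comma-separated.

A, B, C, I, J, K, M

The clade containing exactly {L, N} attaches to the tree at the node subtending (((I,(C,(A,B))),(M,(K,J))),(N,L)).
The other lineage descending from that same node — the sister group — is ((I,(C,(A,B))),(M,(K,J))); its 7 tips in alphabetical order are the answer.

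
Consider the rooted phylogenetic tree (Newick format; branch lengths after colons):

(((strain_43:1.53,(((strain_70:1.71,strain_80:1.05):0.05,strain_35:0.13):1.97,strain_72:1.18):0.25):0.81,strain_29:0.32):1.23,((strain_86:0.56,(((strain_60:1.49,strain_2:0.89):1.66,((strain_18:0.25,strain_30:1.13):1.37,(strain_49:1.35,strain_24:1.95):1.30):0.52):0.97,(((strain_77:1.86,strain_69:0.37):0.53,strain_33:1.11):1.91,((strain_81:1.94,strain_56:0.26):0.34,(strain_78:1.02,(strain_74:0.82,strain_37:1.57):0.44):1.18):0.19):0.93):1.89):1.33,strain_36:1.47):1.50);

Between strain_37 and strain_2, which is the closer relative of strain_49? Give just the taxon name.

The MRCA of strain_49 and strain_2 subtends ((strain_60,strain_2),((strain_18,strain_30),(strain_49,strain_24))) (6 taxa).
The MRCA of strain_49 and strain_37 subtends (((strain_60,strain_2),((strain_18,strain_30),(strain_49,strain_24))),(((strain_77,strain_69),strain_33),((strain_81,strain_56),(strain_78,(strain_74,strain_37))))) (14 taxa).
The first is nested inside the second, so strain_49 shares a more recent common ancestor with strain_2.

strain_2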